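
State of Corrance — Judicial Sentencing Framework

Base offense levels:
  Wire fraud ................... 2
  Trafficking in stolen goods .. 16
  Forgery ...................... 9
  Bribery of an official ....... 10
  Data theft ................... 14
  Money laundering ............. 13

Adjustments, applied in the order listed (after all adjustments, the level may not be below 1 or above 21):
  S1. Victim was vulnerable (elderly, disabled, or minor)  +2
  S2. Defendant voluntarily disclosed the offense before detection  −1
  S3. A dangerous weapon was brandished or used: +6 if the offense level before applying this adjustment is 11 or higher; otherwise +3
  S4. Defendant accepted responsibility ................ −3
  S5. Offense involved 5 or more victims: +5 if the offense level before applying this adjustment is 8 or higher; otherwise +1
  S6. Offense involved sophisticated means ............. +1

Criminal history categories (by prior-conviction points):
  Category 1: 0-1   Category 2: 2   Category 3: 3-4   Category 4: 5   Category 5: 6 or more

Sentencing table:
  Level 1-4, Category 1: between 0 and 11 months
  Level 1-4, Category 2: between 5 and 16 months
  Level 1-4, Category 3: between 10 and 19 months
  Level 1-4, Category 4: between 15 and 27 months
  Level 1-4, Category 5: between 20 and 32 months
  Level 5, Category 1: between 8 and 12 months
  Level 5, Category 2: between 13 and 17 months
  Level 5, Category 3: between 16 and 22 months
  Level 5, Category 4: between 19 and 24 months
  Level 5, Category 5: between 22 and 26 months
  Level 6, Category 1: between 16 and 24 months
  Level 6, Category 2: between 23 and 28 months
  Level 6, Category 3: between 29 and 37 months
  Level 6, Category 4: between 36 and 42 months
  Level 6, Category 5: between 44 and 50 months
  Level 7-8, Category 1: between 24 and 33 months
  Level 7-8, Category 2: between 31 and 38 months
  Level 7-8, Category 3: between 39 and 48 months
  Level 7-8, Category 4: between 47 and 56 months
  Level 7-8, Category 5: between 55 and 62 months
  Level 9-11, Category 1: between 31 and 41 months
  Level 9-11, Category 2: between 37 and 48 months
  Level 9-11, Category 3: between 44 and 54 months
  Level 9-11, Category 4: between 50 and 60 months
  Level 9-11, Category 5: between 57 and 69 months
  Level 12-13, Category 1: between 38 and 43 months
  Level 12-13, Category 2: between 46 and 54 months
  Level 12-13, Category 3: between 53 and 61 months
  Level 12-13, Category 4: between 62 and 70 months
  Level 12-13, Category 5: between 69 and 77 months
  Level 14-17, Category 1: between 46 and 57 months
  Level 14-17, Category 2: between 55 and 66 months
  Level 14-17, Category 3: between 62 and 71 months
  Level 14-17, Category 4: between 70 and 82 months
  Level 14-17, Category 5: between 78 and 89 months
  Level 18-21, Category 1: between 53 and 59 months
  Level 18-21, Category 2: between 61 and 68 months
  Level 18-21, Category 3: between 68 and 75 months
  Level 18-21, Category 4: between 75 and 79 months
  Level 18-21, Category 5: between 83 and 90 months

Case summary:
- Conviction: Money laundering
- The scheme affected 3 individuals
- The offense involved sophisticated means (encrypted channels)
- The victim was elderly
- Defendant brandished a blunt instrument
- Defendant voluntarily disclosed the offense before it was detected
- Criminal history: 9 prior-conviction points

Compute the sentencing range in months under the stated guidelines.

83-90 months

Base offense level for money laundering: 13.
S1 applies: 13 + 2 = 15.
S2 applies: 15 − 1 = 14.
S3 applies (level before this adjustment is 14 ≥ 11, so +6): 14 + 6 = 20.
S4 does not apply.
S5 does not apply.
S6 applies: 20 + 1 = 21.
Final offense level: 21.
Criminal history: 9 prior points → Category 5 (6+).
Level 21 falls in the 18-21 band.
Grid: Level 18-21 × Category 5 = 83-90 months.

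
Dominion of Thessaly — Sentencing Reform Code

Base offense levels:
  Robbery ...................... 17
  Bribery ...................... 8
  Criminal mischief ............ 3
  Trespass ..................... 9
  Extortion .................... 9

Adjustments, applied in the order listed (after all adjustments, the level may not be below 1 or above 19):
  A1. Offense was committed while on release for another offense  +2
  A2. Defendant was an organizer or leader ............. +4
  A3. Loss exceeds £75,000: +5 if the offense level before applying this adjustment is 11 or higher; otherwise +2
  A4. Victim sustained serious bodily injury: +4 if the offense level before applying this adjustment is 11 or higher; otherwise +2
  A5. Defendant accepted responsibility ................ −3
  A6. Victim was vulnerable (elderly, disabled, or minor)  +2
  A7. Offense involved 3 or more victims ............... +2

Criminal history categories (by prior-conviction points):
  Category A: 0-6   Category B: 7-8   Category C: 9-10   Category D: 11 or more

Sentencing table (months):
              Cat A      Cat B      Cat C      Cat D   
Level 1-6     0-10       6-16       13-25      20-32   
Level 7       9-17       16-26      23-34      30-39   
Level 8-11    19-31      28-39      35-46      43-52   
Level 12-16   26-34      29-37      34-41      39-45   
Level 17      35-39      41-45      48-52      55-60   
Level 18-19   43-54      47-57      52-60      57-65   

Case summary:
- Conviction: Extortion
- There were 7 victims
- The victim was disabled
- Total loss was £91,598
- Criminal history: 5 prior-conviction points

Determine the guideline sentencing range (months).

26-34 months

Base offense level for extortion: 9.
A1 does not apply.
A2 does not apply.
A3 applies (level before this adjustment is 9 < 11, so +2): 9 + 2 = 11.
A6 applies: 11 + 2 = 13.
A7 applies: 13 + 2 = 15.
Final offense level: 15.
Criminal history: 5 prior points → Category A (0-6).
Level 15 falls in the 12-16 band.
Grid: Level 12-16 × Category A = 26-34 months.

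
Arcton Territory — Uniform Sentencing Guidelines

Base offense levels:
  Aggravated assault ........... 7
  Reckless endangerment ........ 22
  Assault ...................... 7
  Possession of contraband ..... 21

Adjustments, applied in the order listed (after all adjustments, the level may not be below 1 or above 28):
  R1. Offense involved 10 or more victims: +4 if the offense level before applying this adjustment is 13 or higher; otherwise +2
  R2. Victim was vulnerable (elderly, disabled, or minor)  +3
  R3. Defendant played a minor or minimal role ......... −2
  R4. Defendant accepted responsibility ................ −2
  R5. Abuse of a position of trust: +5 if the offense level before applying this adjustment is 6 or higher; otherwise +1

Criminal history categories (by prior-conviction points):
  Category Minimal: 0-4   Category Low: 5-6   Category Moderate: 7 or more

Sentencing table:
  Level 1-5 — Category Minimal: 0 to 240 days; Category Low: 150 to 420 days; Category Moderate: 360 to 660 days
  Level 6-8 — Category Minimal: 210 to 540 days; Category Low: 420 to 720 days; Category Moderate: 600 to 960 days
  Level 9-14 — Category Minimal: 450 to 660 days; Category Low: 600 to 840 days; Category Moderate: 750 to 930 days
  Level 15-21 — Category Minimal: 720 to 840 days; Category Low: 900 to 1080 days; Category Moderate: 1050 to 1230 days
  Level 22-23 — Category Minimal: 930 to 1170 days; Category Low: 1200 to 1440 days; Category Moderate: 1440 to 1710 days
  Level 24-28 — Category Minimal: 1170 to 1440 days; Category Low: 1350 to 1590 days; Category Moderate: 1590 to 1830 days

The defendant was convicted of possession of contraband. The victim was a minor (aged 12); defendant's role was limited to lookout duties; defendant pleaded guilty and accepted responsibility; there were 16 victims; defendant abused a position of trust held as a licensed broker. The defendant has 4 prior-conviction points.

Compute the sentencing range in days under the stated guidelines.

Base offense level for possession of contraband: 21.
R1 applies (level before this adjustment is 21 ≥ 13, so +4): 21 + 4 = 25.
R2 applies: 25 + 3 = 28.
R3 applies: 28 − 2 = 26.
R4 applies: 26 − 2 = 24.
R5 applies (level before this adjustment is 24 ≥ 6, so +5): 24 + 5 = 29.
Level 29 exceeds the maximum of 28; capped at 28.
Final offense level: 28.
Criminal history: 4 prior points → Category Minimal (0-4).
Level 28 falls in the 24-28 band.
Grid: Level 24-28 × Category Minimal = 1170-1440 days.

1170-1440 days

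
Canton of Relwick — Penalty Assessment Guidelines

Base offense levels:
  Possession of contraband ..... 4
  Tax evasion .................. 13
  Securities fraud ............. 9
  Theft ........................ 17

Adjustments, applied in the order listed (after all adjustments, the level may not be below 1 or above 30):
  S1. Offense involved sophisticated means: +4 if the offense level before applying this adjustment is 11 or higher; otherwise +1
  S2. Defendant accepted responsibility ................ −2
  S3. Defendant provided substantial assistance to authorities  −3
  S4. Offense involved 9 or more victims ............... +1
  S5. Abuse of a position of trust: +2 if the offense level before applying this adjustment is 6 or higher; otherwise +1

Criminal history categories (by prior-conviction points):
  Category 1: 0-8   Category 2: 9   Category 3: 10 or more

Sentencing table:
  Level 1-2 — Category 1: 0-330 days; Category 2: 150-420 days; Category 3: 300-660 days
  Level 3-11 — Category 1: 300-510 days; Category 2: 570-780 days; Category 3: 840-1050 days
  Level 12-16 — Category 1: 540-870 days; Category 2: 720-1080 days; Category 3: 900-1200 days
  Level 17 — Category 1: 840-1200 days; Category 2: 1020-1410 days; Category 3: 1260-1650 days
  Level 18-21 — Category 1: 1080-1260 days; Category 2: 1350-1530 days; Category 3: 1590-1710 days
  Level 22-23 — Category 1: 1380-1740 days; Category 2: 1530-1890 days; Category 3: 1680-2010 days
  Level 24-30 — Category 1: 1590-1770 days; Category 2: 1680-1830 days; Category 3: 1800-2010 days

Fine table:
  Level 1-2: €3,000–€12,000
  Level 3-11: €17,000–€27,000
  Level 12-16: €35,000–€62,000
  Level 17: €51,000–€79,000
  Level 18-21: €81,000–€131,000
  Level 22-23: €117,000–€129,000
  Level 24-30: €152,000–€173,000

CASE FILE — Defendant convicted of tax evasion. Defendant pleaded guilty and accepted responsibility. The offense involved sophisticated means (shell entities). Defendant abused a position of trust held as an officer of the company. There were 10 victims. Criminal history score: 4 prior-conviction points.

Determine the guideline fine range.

€81,000–€131,000

Base offense level for tax evasion: 13.
S1 applies (level before this adjustment is 13 ≥ 11, so +4): 13 + 4 = 17.
S2 applies: 17 − 2 = 15.
S4 applies: 15 + 1 = 16.
S5 applies (level before this adjustment is 16 ≥ 6, so +2): 16 + 2 = 18.
Final offense level: 18.
Level 18 falls in the 18-21 band.
Fine table: Level 18-21 → €81,000–€131,000.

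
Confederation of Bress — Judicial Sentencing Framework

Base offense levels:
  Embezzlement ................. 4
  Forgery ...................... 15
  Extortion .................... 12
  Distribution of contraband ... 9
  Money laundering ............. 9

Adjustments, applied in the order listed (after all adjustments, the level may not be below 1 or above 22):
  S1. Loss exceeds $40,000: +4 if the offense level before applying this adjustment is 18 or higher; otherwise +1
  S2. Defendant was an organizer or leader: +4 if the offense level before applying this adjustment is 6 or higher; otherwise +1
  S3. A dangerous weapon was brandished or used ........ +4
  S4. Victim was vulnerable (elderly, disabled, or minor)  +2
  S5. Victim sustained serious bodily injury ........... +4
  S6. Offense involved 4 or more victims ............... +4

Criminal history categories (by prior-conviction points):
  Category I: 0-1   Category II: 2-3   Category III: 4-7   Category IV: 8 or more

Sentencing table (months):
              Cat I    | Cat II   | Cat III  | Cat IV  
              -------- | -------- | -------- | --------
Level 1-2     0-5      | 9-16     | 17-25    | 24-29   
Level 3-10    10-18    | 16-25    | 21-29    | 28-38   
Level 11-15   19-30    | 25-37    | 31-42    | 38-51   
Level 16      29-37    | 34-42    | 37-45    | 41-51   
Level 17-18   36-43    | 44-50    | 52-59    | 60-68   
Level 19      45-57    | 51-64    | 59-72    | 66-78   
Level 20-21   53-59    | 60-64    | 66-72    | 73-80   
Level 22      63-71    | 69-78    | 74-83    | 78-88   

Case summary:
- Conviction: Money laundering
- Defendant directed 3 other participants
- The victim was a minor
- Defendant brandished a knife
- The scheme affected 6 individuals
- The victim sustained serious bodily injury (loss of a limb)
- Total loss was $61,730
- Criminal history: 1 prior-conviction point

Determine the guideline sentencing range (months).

Base offense level for money laundering: 9.
S1 applies (level before this adjustment is 9 < 18, so +1): 9 + 1 = 10.
S2 applies (level before this adjustment is 10 ≥ 6, so +4): 10 + 4 = 14.
S3 applies: 14 + 4 = 18.
S4 applies: 18 + 2 = 20.
S5 applies: 20 + 4 = 24.
S6 applies: 24 + 4 = 28.
Level 28 exceeds the maximum of 22; capped at 22.
Final offense level: 22.
Criminal history: 1 prior point → Category I (0-1).
Level 22 falls in the 22 band.
Grid: Level 22 × Category I = 63-71 months.

63-71 months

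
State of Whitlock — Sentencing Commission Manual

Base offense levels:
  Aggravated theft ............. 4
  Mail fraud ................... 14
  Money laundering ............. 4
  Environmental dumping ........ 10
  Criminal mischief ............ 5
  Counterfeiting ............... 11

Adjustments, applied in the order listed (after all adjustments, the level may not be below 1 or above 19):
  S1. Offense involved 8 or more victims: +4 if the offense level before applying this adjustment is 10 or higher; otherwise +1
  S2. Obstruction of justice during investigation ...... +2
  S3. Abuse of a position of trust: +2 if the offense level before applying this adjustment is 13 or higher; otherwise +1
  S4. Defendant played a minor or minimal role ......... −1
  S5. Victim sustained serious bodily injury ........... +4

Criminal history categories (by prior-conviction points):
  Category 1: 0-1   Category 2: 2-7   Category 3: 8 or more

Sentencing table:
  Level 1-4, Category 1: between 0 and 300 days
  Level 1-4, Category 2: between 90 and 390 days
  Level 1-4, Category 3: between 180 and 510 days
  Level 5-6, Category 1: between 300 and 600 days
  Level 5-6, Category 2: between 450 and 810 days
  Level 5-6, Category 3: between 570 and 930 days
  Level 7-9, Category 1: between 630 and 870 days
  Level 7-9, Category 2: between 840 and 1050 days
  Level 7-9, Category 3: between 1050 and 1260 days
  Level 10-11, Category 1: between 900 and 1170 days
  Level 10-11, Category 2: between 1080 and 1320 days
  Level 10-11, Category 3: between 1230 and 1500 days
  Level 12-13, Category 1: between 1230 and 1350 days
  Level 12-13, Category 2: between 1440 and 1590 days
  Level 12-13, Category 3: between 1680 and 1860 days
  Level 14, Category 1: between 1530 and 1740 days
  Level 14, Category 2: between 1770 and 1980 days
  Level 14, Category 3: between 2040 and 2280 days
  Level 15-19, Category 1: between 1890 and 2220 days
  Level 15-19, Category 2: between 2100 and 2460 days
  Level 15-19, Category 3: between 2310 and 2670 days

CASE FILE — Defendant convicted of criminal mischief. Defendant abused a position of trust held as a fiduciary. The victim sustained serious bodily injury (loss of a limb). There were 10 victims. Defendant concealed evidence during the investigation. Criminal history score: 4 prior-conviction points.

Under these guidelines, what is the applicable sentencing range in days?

1440-1590 days

Base offense level for criminal mischief: 5.
S1 applies (level before this adjustment is 5 < 10, so +1): 5 + 1 = 6.
S2 applies: 6 + 2 = 8.
S3 applies (level before this adjustment is 8 < 13, so +1): 8 + 1 = 9.
S5 applies: 9 + 4 = 13.
Final offense level: 13.
Criminal history: 4 prior points → Category 2 (2-7).
Level 13 falls in the 12-13 band.
Grid: Level 12-13 × Category 2 = 1440-1590 days.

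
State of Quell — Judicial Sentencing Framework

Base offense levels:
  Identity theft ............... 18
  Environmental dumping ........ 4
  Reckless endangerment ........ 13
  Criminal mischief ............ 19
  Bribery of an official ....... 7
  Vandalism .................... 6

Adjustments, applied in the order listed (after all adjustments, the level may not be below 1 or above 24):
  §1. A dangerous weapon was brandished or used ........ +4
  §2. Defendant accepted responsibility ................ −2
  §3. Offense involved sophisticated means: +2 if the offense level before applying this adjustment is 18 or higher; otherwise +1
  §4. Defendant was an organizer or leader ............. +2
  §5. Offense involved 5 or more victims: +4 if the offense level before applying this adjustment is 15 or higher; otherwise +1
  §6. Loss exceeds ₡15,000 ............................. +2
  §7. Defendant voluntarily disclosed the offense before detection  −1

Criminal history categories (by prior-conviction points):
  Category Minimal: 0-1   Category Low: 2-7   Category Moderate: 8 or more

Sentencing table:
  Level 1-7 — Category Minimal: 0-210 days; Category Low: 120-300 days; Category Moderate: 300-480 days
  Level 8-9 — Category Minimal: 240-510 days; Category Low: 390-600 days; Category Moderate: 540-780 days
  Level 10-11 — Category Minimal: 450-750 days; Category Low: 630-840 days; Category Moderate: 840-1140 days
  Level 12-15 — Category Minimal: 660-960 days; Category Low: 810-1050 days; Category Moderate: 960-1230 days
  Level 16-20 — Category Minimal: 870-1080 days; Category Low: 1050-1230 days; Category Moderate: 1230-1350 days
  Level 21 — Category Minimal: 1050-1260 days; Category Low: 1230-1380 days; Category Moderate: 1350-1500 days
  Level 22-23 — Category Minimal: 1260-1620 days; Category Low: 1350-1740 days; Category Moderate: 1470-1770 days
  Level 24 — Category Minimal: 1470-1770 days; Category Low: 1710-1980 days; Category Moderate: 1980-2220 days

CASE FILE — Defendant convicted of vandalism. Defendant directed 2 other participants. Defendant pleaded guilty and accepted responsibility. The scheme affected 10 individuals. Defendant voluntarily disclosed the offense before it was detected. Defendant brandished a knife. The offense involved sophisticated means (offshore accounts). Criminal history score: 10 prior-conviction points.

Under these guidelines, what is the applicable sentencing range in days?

Base offense level for vandalism: 6.
§1 applies: 6 + 4 = 10.
§2 applies: 10 − 2 = 8.
§3 applies (level before this adjustment is 8 < 18, so +1): 8 + 1 = 9.
§4 applies: 9 + 2 = 11.
§5 applies (level before this adjustment is 11 < 15, so +1): 11 + 1 = 12.
§7 applies: 12 − 1 = 11.
Final offense level: 11.
Criminal history: 10 prior points → Category Moderate (8+).
Level 11 falls in the 10-11 band.
Grid: Level 10-11 × Category Moderate = 840-1140 days.

840-1140 days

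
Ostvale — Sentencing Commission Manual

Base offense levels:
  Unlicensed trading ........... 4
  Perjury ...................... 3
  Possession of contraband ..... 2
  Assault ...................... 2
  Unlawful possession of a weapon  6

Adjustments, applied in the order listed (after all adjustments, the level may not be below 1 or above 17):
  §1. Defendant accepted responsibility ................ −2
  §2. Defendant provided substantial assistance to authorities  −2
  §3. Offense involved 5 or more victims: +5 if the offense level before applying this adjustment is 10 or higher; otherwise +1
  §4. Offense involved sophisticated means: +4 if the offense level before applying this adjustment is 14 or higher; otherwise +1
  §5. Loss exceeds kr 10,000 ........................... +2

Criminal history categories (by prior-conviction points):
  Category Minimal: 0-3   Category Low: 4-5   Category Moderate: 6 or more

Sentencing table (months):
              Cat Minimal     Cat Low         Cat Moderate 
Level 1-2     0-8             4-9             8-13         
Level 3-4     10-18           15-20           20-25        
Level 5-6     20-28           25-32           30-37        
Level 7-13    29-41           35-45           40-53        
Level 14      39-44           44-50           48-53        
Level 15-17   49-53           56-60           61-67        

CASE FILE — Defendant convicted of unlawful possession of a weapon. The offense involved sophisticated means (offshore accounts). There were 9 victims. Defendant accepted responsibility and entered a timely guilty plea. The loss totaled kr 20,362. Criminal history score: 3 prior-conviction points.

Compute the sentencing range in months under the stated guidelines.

29-41 months

Base offense level for unlawful possession of a weapon: 6.
§1 applies: 6 − 2 = 4.
§2 does not apply.
§3 applies (level before this adjustment is 4 < 10, so +1): 4 + 1 = 5.
§4 applies (level before this adjustment is 5 < 14, so +1): 5 + 1 = 6.
§5 applies: 6 + 2 = 8.
Final offense level: 8.
Criminal history: 3 prior points → Category Minimal (0-3).
Level 8 falls in the 7-13 band.
Grid: Level 7-13 × Category Minimal = 29-41 months.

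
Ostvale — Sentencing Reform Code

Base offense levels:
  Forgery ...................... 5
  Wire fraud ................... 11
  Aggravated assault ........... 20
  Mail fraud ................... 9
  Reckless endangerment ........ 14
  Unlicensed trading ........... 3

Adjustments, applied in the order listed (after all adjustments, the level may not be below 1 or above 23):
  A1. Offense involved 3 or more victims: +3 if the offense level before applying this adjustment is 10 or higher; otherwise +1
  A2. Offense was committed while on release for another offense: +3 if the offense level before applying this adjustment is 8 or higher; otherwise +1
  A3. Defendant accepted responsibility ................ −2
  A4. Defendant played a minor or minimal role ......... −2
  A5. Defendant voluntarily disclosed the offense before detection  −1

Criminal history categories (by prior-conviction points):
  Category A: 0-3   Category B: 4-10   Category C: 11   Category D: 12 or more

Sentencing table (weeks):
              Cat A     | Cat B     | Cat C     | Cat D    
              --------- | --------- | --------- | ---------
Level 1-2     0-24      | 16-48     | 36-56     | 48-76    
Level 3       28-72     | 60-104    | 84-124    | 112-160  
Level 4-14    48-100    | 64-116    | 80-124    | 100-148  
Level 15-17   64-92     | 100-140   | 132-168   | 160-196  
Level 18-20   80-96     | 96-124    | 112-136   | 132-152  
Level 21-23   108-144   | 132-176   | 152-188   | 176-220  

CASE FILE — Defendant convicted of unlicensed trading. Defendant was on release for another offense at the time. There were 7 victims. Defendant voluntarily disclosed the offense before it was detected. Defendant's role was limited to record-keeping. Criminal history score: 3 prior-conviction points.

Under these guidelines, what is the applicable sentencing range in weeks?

Base offense level for unlicensed trading: 3.
A1 applies (level before this adjustment is 3 < 10, so +1): 3 + 1 = 4.
A2 applies (level before this adjustment is 4 < 8, so +1): 4 + 1 = 5.
A4 applies: 5 − 2 = 3.
A5 applies: 3 − 1 = 2.
Final offense level: 2.
Criminal history: 3 prior points → Category A (0-3).
Level 2 falls in the 1-2 band.
Grid: Level 1-2 × Category A = 0-24 weeks.

0-24 weeks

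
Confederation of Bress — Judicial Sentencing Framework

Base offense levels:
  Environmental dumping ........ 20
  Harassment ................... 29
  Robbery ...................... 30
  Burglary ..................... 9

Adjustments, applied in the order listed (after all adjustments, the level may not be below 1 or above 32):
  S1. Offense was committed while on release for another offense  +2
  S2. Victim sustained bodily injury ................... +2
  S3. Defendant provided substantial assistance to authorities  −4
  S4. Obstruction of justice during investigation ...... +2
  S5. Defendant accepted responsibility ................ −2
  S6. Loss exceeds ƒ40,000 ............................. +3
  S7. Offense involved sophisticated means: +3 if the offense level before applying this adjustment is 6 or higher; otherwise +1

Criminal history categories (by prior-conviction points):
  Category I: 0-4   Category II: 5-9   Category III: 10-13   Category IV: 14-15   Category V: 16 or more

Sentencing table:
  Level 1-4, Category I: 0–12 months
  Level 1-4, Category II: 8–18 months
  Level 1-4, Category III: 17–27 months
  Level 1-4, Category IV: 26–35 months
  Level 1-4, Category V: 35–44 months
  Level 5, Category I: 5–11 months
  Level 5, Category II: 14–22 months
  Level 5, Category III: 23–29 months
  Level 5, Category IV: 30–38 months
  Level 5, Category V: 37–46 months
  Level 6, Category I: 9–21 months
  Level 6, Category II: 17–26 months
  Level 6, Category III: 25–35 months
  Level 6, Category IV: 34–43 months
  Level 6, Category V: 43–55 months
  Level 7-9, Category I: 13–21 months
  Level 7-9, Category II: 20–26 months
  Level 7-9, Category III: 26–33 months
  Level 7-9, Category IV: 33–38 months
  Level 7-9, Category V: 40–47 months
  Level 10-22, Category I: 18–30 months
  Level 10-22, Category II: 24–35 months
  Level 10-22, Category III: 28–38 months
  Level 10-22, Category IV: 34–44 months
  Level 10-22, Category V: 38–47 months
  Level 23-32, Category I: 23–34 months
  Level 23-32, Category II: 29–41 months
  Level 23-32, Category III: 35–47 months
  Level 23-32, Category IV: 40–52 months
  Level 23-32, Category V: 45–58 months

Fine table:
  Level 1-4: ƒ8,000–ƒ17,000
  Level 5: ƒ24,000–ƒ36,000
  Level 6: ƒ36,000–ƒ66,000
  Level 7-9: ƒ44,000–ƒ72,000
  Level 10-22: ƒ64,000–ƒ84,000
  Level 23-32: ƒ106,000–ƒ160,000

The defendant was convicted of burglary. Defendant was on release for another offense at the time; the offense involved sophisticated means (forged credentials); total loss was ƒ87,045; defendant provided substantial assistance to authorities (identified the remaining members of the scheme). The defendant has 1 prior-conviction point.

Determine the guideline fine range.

ƒ64,000–ƒ84,000

Base offense level for burglary: 9.
S1 applies: 9 + 2 = 11.
S2 does not apply.
S3 applies: 11 − 4 = 7.
S6 applies: 7 + 3 = 10.
S7 applies (level before this adjustment is 10 ≥ 6, so +3): 10 + 3 = 13.
Final offense level: 13.
Level 13 falls in the 10-22 band.
Fine table: Level 10-22 → ƒ64,000–ƒ84,000.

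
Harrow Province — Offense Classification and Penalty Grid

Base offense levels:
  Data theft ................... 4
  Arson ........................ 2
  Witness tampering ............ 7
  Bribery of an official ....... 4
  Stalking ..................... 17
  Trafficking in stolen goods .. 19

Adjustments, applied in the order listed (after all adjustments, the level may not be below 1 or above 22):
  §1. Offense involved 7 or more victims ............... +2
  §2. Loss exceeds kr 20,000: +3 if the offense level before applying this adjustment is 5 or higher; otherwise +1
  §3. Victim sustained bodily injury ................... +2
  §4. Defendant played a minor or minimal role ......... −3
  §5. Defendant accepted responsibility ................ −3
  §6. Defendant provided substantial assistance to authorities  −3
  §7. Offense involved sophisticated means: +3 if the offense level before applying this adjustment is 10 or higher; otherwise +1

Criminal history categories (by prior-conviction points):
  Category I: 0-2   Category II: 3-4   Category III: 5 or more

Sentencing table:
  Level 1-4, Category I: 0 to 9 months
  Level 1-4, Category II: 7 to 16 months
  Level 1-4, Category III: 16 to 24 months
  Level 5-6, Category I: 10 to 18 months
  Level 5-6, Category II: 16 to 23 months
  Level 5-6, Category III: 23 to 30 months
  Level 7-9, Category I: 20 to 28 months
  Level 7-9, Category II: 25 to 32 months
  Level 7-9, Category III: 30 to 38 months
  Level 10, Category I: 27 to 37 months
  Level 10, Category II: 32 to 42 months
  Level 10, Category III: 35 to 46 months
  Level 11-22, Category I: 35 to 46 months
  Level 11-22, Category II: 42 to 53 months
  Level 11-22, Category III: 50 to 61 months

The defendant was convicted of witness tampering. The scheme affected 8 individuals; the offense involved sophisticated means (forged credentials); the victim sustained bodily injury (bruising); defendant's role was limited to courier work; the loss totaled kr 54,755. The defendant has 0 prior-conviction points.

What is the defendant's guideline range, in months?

35-46 months

Base offense level for witness tampering: 7.
§1 applies: 7 + 2 = 9.
§2 applies (level before this adjustment is 9 ≥ 5, so +3): 9 + 3 = 12.
§3 applies: 12 + 2 = 14.
§4 applies: 14 − 3 = 11.
§6 does not apply.
§7 applies (level before this adjustment is 11 ≥ 10, so +3): 11 + 3 = 14.
Final offense level: 14.
Criminal history: 0 prior points → Category I (0-2).
Level 14 falls in the 11-22 band.
Grid: Level 11-22 × Category I = 35-46 months.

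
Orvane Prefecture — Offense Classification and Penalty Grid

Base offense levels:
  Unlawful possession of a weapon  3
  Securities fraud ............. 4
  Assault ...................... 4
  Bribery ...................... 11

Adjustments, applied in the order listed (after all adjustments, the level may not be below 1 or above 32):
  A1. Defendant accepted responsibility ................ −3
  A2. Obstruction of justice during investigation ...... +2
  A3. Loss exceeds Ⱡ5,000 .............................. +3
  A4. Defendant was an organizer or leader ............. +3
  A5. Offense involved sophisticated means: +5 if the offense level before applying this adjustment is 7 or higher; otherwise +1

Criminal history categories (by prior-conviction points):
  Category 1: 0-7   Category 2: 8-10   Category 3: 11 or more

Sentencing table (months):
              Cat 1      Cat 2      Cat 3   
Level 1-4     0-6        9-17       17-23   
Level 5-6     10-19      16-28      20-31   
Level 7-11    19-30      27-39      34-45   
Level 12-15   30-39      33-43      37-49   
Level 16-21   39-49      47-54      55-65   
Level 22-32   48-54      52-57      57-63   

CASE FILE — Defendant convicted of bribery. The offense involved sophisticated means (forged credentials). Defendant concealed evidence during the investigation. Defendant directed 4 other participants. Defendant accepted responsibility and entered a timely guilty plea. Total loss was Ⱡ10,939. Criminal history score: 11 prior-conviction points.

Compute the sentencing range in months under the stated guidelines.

Base offense level for bribery: 11.
A1 applies: 11 − 3 = 8.
A2 applies: 8 + 2 = 10.
A3 applies: 10 + 3 = 13.
A4 applies: 13 + 3 = 16.
A5 applies (level before this adjustment is 16 ≥ 7, so +5): 16 + 5 = 21.
Final offense level: 21.
Criminal history: 11 prior points → Category 3 (11+).
Level 21 falls in the 16-21 band.
Grid: Level 16-21 × Category 3 = 55-65 months.

55-65 months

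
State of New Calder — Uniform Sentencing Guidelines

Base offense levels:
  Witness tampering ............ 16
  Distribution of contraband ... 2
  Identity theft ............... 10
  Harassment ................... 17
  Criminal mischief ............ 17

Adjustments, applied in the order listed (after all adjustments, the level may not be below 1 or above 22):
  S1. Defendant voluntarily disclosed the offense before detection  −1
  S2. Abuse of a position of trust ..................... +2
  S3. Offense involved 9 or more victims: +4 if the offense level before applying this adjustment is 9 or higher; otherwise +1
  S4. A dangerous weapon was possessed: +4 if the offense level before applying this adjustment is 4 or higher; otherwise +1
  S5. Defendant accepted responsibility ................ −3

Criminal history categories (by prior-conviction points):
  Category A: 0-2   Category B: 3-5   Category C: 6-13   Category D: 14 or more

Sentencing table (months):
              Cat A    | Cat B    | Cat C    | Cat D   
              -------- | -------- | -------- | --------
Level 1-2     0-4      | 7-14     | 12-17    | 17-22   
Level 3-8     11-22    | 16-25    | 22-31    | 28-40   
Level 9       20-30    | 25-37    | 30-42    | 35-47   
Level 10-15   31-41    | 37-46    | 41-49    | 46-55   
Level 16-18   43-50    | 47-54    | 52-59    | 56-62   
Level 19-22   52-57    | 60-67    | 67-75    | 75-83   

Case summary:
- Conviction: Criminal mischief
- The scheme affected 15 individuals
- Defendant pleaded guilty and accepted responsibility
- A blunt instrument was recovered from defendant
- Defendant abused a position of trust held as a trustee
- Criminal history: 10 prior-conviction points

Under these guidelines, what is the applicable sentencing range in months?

Base offense level for criminal mischief: 17.
S2 applies: 17 + 2 = 19.
S3 applies (level before this adjustment is 19 ≥ 9, so +4): 19 + 4 = 23.
S4 applies (level before this adjustment is 23 ≥ 4, so +4): 23 + 4 = 27.
S5 applies: 27 − 3 = 24.
Level 24 exceeds the maximum of 22; capped at 22.
Final offense level: 22.
Criminal history: 10 prior points → Category C (6-13).
Level 22 falls in the 19-22 band.
Grid: Level 19-22 × Category C = 67-75 months.

67-75 months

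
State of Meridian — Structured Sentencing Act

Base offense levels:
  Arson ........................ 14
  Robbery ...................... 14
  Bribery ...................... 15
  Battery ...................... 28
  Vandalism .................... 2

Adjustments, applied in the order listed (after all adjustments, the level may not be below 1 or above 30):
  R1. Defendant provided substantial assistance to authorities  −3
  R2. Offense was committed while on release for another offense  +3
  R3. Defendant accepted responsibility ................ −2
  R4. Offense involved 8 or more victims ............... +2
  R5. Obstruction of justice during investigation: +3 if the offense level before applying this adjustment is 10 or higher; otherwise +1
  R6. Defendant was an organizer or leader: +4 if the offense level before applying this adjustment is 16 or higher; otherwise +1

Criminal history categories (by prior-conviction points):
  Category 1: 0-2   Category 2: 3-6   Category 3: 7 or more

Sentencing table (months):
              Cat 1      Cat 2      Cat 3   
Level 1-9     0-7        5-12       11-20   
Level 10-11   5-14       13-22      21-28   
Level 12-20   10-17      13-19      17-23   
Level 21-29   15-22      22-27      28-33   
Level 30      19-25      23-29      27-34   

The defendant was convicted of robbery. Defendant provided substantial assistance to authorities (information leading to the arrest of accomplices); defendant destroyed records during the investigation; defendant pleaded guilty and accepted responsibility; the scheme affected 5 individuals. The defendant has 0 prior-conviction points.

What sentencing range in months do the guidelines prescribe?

5-14 months

Base offense level for robbery: 14.
R1 applies: 14 − 3 = 11.
R2 does not apply.
R3 applies: 11 − 2 = 9.
R5 applies (level before this adjustment is 9 < 10, so +1): 9 + 1 = 10.
R6 does not apply.
Final offense level: 10.
Criminal history: 0 prior points → Category 1 (0-2).
Level 10 falls in the 10-11 band.
Grid: Level 10-11 × Category 1 = 5-14 months.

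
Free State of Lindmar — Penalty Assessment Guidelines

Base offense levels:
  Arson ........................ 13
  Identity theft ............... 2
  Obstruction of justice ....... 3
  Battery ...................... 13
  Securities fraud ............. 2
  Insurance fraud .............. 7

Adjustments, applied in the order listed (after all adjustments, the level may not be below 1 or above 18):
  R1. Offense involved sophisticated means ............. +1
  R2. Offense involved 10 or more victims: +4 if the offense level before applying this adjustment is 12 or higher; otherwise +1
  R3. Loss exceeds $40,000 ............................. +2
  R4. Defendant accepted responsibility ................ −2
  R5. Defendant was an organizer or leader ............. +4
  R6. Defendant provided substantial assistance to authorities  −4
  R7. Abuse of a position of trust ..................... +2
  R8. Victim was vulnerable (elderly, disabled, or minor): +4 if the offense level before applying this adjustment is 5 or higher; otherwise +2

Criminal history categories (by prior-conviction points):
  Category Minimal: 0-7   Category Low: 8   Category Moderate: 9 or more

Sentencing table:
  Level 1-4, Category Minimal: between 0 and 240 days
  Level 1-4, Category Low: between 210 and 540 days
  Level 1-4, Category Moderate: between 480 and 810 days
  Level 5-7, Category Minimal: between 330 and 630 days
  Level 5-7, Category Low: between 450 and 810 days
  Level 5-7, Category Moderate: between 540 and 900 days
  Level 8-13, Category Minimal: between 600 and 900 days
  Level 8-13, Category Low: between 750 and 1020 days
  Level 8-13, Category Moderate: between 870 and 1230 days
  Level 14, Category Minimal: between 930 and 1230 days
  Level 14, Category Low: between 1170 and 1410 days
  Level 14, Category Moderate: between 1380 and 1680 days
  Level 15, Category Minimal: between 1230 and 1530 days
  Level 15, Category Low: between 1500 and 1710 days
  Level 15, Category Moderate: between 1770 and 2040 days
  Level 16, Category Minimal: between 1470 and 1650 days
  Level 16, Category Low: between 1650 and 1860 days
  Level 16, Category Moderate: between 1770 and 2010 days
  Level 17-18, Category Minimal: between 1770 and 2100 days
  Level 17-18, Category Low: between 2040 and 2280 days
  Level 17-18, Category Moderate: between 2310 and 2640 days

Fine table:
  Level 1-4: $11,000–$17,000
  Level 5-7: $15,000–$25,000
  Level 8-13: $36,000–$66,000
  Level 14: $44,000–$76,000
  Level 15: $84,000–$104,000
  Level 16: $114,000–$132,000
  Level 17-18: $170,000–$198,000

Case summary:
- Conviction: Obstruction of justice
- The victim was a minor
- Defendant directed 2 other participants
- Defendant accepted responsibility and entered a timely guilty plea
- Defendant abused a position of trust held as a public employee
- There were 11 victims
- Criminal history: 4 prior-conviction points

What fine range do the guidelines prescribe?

$36,000–$66,000

Base offense level for obstruction of justice: 3.
R2 applies (level before this adjustment is 3 < 12, so +1): 3 + 1 = 4.
R3 does not apply.
R4 applies: 4 − 2 = 2.
R5 applies: 2 + 4 = 6.
R6 does not apply.
R7 applies: 6 + 2 = 8.
R8 applies (level before this adjustment is 8 ≥ 5, so +4): 8 + 4 = 12.
Final offense level: 12.
Level 12 falls in the 8-13 band.
Fine table: Level 8-13 → $36,000–$66,000.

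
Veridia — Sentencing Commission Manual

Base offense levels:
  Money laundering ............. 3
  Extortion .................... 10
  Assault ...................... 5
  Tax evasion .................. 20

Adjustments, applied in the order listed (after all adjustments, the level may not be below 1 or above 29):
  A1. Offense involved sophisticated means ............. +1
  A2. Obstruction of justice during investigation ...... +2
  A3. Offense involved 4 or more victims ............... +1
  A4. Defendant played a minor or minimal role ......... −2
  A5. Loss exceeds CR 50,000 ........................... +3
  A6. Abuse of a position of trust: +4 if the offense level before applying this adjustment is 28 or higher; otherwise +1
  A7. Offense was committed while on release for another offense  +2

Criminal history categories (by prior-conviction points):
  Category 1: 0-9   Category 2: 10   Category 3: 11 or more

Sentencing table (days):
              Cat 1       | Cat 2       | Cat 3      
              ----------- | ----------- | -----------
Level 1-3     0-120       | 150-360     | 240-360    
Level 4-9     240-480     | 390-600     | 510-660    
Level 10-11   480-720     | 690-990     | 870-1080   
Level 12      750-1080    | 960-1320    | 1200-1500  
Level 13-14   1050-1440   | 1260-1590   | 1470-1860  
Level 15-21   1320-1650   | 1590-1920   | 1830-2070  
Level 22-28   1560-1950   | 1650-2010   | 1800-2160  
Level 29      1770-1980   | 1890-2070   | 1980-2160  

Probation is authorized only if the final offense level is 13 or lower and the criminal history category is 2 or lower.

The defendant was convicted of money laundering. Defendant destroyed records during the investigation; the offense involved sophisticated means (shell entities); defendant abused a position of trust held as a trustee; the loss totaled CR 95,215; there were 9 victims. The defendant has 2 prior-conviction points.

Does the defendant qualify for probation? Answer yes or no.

Yes

Base offense level for money laundering: 3.
A1 applies: 3 + 1 = 4.
A2 applies: 4 + 2 = 6.
A3 applies: 6 + 1 = 7.
A5 applies: 7 + 3 = 10.
A6 applies (level before this adjustment is 10 < 28, so +1): 10 + 1 = 11.
A7 does not apply.
Final offense level: 11.
Criminal history: 2 prior points → Category 1 (0-9).
Level 11 falls in the 10-11 band.
Grid: Level 10-11 × Category 1 = 480-720 days.
Probation check: level 11 ≤ 13 and category 1 ≤ 2 → eligible.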